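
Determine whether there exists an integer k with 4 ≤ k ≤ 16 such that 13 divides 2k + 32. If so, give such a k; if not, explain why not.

k = 10

For k = 4, 5, …, 9 the values 40, 42, 44, 46, 48, 50 are not multiples of 13. Try k = 10: 2·10 + 32 = 52 = 4·13, which is divisible by 13.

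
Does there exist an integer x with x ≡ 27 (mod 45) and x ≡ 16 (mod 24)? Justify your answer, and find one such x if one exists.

Reduce both congruences modulo 3, which divides 45 and 24: they say x ≡ 27 (mod 3) and x ≡ 16 (mod 3).
But 27 mod 3 = 0 while 16 mod 3 = 1, a contradiction.
Therefore no such x exists.

There is no such integer.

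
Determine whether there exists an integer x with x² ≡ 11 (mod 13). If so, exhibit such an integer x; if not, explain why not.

No such integer exists.

Since (13 − x)² ≡ x² (mod 13), it suffices to square x = 0, 1, …, 6: the residues are 0, 1, 4, 9, 3, 12, 10.
So the quadratic residues mod 13 are {0, 1, 3, 4, 9, 10, 12}, and 11 is not among them.
Therefore x² ≡ 11 (mod 13) has no solution.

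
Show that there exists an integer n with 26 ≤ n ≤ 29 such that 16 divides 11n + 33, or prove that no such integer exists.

At n = 29 we get 11·29 + 33 = 352, and 352 = 16·22.

n = 29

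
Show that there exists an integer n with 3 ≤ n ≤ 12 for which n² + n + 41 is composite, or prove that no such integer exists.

The values for n = 3, 4, …, 12 are 53, 61, 71, 83, 97, 113, 131, 151, 173, 197, and each of these is prime.
So no value in the range makes the expression composite.

No, no such integer n in that range exists.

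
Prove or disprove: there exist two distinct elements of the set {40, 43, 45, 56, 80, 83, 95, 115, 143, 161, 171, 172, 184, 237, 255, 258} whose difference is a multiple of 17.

No, no such pair exists.

Two integers differ by a multiple of 17 exactly when they have the same residue mod 17. The residues are 40↦6, 43↦9, 45↦11, 56↦5, 80↦12, 83↦15, 95↦10, 115↦13, 143↦7, 161↦8, 171↦1, 172↦2, 184↦14, 237↦16, 255↦0, 258↦3.
No residue repeats among the 16 elements, so no pair has difference ≡ 0 (mod 17).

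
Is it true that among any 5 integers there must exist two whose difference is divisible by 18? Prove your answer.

Try 5 consecutive integers, 8, 9, …, 12. Their remainders mod 18 are 8, 9, 10, 11, 12 — pairwise different, as any 5 ≤ 18 consecutive integers have distinct residues.
The differences between them range over 1, …, 4, none of which is divisible by 18.

No; for instance {8, 9, 10, 11, 12} is a counterexample.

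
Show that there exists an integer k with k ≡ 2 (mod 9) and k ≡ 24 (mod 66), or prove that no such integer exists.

gcd(9, 66) = 3. If k ≡ 2 (mod 9) and k ≡ 24 (mod 66), then k ≡ 2 (mod 3) and k ≡ 24 (mod 3).
However 2 ≡ 2 and 24 ≡ 0 (mod 3), and 2 ≠ 0.
Therefore no such k exists.

There is no such integer.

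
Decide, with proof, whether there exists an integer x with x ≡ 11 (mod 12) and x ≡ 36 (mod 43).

Since 12 and 43 share no common factor, CRT says the pair of congruences has a solution (unique mod 516).
Write x = 11 + 12t and require 11 + 12t ≡ 36 (mod 43), i.e. 12t ≡ 25 (mod 43).
Since 12·18 = 216 = 5·43 + 1, the inverse of 12 mod 43 is 18.
Therefore t ≡ 18·25 = 450 ≡ 20 (mod 43).
With t = 20: x = 11 + 12·20 = 251.
Verify: 251 = 20·12 + 11 and 251 = 5·43 + 36. ✓

x = 251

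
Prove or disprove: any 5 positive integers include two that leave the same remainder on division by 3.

Each integer lies in one of the 3 residue classes modulo 3.
With 5 integers and only 3 classes, the pigeonhole principle forces two of them, say a and b, into the same class.
That is, a and b leave the same remainder on division by 3, as claimed.

True.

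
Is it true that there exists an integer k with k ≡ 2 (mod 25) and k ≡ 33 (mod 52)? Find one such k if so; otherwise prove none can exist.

k = 1177

Since 25 and 52 share no common factor, CRT says the pair of congruences has a solution (unique mod 1300).
Any solution of the first congruence is k = 2 + 25t; substituting into the second, 25t ≡ 33 − 2 ≡ 31 (mod 52).
Since 25·25 = 625 = 12·52 + 1, the inverse of 25 mod 52 is 25.
Multiplying by 25: t ≡ 25·31 = 775 ≡ 47 (mod 52).
Taking t = 47 gives k = 2 + 25·47 = 1177.
Indeed 1177 ≡ 2 (mod 25) and 1177 ≡ 33 (mod 52).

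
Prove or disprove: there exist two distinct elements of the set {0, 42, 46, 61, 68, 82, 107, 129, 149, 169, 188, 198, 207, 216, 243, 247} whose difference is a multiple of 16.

Two integers differ by a multiple of 16 exactly when they have the same residue mod 16. The residues are 0↦0, 42↦10, 46↦14, 61↦13, 68↦4, 82↦2, 107↦11, 129↦1, 149↦5, 169↦9, 188↦12, 198↦6, 207↦15, 216↦8, 243↦3, 247↦7.
All 16 residues are distinct, so no two elements differ by a multiple of 16.

No such pair exists.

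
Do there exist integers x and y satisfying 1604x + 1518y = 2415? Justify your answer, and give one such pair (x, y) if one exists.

gcd(1604, 1518) = 2, so every integer of the form 1604x + 1518y is a multiple of 2.
But 2415 is not a multiple of 2 (it leaves remainder 1).
So the equation is unsolvable over ℤ.

There are no such integers.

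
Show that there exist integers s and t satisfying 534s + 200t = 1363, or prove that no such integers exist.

Both 534 and 200 are divisible by gcd(534, 200) = 2, hence so is any combination 534s + 200t.
However 1363 leaves remainder 1 on division by 2.
Hence no integers s, t satisfy the equation.

There are no such integers.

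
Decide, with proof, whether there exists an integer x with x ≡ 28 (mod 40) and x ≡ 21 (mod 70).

There is no such integer.

Both moduli are multiples of 10 = gcd(40, 70), so any solution would satisfy x ≡ 28 and x ≡ 21 modulo 10 simultaneously.
However 28 ≡ 8 and 21 ≡ 1 (mod 10), and 8 ≠ 1.
Therefore no such x exists.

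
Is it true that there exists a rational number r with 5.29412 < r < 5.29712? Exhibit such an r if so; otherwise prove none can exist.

Look for a denominator N such that an integer falls strictly between N·5.29412 and N·5.29712. N = 27 works: 27·5.29412 = 142.94124 < 143 < 143.02224 = 27·5.29712.
Hence 143/27 is a rational number with 5.29412 < 143/27 < 5.29712.

r = 143/27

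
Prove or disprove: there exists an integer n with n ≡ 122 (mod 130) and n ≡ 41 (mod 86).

No, no such integer exists.

Reduce both congruences modulo 2, which divides 130 and 86: they say n ≡ 122 (mod 2) and n ≡ 41 (mod 2).
These are incompatible: 122 − 41 = 81 is not divisible by 2.
Therefore no such n exists.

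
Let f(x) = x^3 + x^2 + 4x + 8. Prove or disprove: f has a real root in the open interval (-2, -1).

f(-2) = -4 and f(-1) = 4, which have opposite signs.
Since f is a polynomial it is continuous on [-2, -1].
By the Intermediate Value Theorem, f takes the value 0 somewhere in the open interval.

Yes, f has a root in the interval.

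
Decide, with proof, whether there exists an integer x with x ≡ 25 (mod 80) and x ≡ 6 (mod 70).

There is no such integer.

Reduce both congruences modulo 10, which divides 80 and 70: they say x ≡ 25 (mod 10) and x ≡ 6 (mod 10).
However 25 ≡ 5 and 6 ≡ 6 (mod 10), and 5 ≠ 6.
Hence the system has no solution.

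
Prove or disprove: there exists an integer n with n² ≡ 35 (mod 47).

Apply Euler's criterion with the prime 47: 35 is a quadratic residue iff 35^23 ≡ 1 (mod 47), and a non-residue iff it is ≡ −1.
Repeated squaring mod 47: 35^2 = 1225 ≡ 3; 35^4 ≡ 3² = 9 ≡ 9; 35^8 ≡ 9² = 81 ≡ 34; 35^16 ≡ 34² = 1156 ≡ 28.
Since 23 = 16 + 4 + 2 + 1, 35^23 ≡ 28 · 9 · 3 · 35; multiplying out mod 47: 28·9 = 252 ≡ 17, then 17·3 = 51 ≡ 4, then 4·35 = 140 ≡ 46. Thus 35^23 ≡ 46 ≡ −1 (mod 47).
The value −1 means 35 is a non-residue modulo 47, so n² ≡ 35 (mod 47) is impossible.

No such integer exists.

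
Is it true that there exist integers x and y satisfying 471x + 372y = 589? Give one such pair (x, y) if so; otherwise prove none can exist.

Any value of 471x + 372y is a multiple of gcd(471, 372) = 3.
But 589 is not a multiple of 3 (it leaves remainder 1).
Hence no integers x, y satisfy the equation.

No such integers exist.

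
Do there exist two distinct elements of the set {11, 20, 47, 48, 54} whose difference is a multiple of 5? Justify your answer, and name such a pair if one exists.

No such pair exists.

Reduce each element modulo 5: 11↦1, 20↦0, 47↦2, 48↦3, 54↦4.
These 5 residues are pairwise different, hence no difference of two elements is divisible by 5.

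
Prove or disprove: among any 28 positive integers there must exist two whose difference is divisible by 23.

Each integer lies in one of the 23 residue classes modulo 23.
Placing 28 integers into 23 classes, some class receives at least two — say a and b.
Their difference a − b is then a multiple of 23.

Yes.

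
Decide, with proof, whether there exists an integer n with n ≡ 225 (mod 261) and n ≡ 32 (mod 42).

There is no such integer.

Reduce both congruences modulo 3, which divides 261 and 42: they say n ≡ 225 (mod 3) and n ≡ 32 (mod 3).
But 225 mod 3 = 0 while 32 mod 3 = 2, a contradiction.
Therefore no such n exists.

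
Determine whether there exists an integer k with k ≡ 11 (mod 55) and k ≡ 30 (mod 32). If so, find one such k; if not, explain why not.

gcd(55, 32) = 1, so the Chinese Remainder Theorem guarantees exactly one residue class mod 1760 satisfying both.
Write k = 11 + 55t and require 11 + 55t ≡ 30 (mod 32), i.e. 55t ≡ 19 (mod 32).
55 ≡ 23 (mod 32), so this reads 23t ≡ 19 (mod 32). Since 23·7 = 161 = 5·32 + 1, the inverse of 23 mod 32 is 7.
Multiplying by 7: t ≡ 7·19 = 133 ≡ 5 (mod 32).
Taking t = 5 gives k = 11 + 55·5 = 286.
Check: 286 mod 55 = 11, 286 mod 32 = 30. ✓

k = 286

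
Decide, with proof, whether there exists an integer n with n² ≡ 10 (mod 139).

139 is prime, so by Euler's criterion 10 is a square mod 139 iff 10^((139−1)/2) = 10^69 ≡ 1 (mod 139).
Squaring successively (mod 139): 10^2 = 100 ≡ 100; 10^4 ≡ 100² = 10000 ≡ 131; 10^8 ≡ 131² = 17161 ≡ 64; 10^16 ≡ 64² = 4096 ≡ 65; 10^32 ≡ 65² = 4225 ≡ 55; 10^64 ≡ 55² = 3025 ≡ 106.
Since 69 = 64 + 4 + 1, 10^69 ≡ 106 · 131 · 10; multiplying out mod 139: 106·131 = 13886 ≡ 125, then 125·10 = 1250 ≡ 138. Thus 10^69 ≡ 138 ≡ −1 (mod 139).
The value −1 means 10 is a non-residue modulo 139, so n² ≡ 10 (mod 139) is impossible.

No, no such integer exists.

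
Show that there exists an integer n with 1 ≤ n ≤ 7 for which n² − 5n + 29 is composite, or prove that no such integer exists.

At n = 6: 6² − 5·6 + 29 = 35 = 5·7, which is composite.

n = 6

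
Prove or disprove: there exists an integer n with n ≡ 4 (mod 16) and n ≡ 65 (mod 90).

Both moduli are multiples of 2 = gcd(16, 90), so any solution would satisfy n ≡ 4 and n ≡ 65 modulo 2 simultaneously.
However 4 ≡ 0 and 65 ≡ 1 (mod 2), and 0 ≠ 1.
Therefore no such n exists.

No, no such integer exists.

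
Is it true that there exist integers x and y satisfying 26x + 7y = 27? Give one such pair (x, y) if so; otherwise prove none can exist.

26 and 7 are coprime, so 26x + 7y ranges over all of ℤ.
Euclidean algorithm: 26 = 3·7 + 5, 7 = 1·5 + 2, 5 = 2·2 + 1, 2 = 2·1 + 0.
Back-substituting, 1 = 5 − 2·2 = 5 − 2·(7 − 1·5) = −2·7 + 3·5 = −2·7 + 3·(26 − 3·7) = 3·26 − 11·7; that is, 26·3 + 7·(-11) = 1.
Scaling by 27 gives the particular solution (x, y) = (81, -297).
Subtracting 11·7 from x and adding 11·26 to y gives the tidier solution (4, -11).
Check: 26·4 + 7·(-11) = 104 − 77 = 27. ✓

x = 4, y = -11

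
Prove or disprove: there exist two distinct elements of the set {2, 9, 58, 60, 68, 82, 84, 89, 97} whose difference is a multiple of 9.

Residues mod 9: 2↦2, 9↦0, 58↦4, 60↦6, 68↦5, 82↦1, 84↦3, 89↦8, 97↦7.
No residue repeats among the 9 elements, so no pair has difference ≡ 0 (mod 9).

There is no such pair.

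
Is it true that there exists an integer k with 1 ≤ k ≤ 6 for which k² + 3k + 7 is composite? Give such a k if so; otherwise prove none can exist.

At k = 4: 4² + 3·4 + 7 = 35 = 5·7, which is composite.

k = 4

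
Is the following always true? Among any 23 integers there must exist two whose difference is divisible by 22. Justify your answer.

Yes.

There are exactly 22 possible remainders on division by 22.
Since 23 > 22, two of the 23 integers must share a residue class by the pigeonhole principle; call them a and b.
Their difference a − b is then a multiple of 22.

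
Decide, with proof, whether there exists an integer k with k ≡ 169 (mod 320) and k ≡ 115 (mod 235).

gcd(320, 235) = 5. If k ≡ 169 (mod 320) and k ≡ 115 (mod 235), then k ≡ 169 (mod 5) and k ≡ 115 (mod 5).
But 169 mod 5 = 4 while 115 mod 5 = 0, a contradiction.
Hence the system has no solution.

There is no such integer.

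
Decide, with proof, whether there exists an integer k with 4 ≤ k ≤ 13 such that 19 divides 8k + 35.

The values of 8k + 35 for k = 4, 5, …, 13 are 67, 75, 83, 91, 99, 107, 115, 123, 131, 139; reduced mod 19 these are 10, 18, 7, 15, 4, 12, 1, 9, 17, 6.
None is 0, so 19 never divides 8k + 35 on this range.

No, no such integer k in that range exists.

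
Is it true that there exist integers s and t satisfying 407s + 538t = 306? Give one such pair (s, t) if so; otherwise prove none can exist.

407 and 538 are coprime, so 407s + 538t ranges over all of ℤ.
Run the Euclidean algorithm on 538 and 407: 538 = 1·407 + 131, 407 = 3·131 + 14, 131 = 9·14 + 5, 14 = 2·5 + 4, 5 = 1·4 + 1, 4 = 4·1 + 0.
Back-substituting, 1 = 5 − 1·4 = 5 − (14 − 2·5) = −14 + 3·5 = −14 + 3·(131 − 9·14) = 3·131 − 28·14 = 3·131 − 28·(407 − 3·131) = −28·407 + 87·131 = −28·407 + 87·(538 − 1·407) = 87·538 − 115·407; that is, 407·(-115) + 538·87 = 1.
Times 306: 407·(-35190) + 538·26622 = 306, so (-35190, 26622) solves it.
Adding 66·538 to s and subtracting 66·407 from t gives the tidier solution (318, -240).
Indeed 407·318 + 538·(-240) = 129426 − 129120 = 306.

s = 318, t = -240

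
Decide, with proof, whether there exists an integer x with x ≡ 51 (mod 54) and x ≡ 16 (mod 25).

x = 591

The moduli 54 and 25 are coprime, so by the Chinese Remainder Theorem a unique solution modulo 1350 exists.
Write x = 51 + 54t and require 51 + 54t ≡ 16 (mod 25), i.e. 54t ≡ 15 (mod 25).
54 ≡ 4 (mod 25), so this reads 4t ≡ 15 (mod 25). Since 4·19 = 76 = 3·25 + 1, the inverse of 4 mod 25 is 19.
Therefore t ≡ 19·15 = 285 ≡ 10 (mod 25).
With t = 10: x = 51 + 54·10 = 591.
Verify: 591 = 10·54 + 51 and 591 = 23·25 + 16. ✓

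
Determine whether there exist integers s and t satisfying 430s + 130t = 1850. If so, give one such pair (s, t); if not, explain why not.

Every value of 430s + 130t is a multiple of gcd(430, 130) = 10; since 10 ∣ 1850, solutions exist.
Dividing through by 10 reduces the equation to 43s + 13t = 185.
Euclidean algorithm: 43 = 3·13 + 4, 13 = 3·4 + 1, 4 = 4·1 + 0.
Working back up the chain: 1 = 13 − 3·4 = 13 − 3·(43 − 3·13) = −3·43 + 10·13. So 43·(-3) + 13·10 = 1.
Times 185: 43·(-555) + 13·1850 = 185, so (-555, 1850) solves it.
Adding 43·13 to s and subtracting 43·43 from t gives the tidier solution (4, 1).
Indeed 430·4 + 130·1 = 1720 + 130 = 1850.

s = 4, t = 1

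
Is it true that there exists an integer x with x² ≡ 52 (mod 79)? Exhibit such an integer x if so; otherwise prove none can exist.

x = 17 works: 17² = 289, and 289 − 52 = 237 = 3·79.

x = 17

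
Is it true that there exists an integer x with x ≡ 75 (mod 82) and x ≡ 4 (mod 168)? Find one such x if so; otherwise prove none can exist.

There is no such integer.

gcd(82, 168) = 2. If x ≡ 75 (mod 82) and x ≡ 4 (mod 168), then x ≡ 75 (mod 2) and x ≡ 4 (mod 2).
However 75 ≡ 1 and 4 ≡ 0 (mod 2), and 1 ≠ 0.
Hence the system has no solution.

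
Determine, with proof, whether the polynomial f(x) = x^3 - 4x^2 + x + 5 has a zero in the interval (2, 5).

f(2) = -1 and f(5) = 35, which have opposite signs.
Since f is a polynomial it is continuous on [2, 5].
By the Intermediate Value Theorem f must vanish at some point of (2, 5).

Yes, f has a root in the interval.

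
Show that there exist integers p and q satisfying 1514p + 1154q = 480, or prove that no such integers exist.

p = 386, q = -506

gcd(1514, 1154) = 2, and 2 divides 480, so integer solutions exist.
Dividing through by 2 reduces the equation to 757p + 577q = 240.
Run the Euclidean algorithm on 757 and 577: 757 = 1·577 + 180, 577 = 3·180 + 37, 180 = 4·37 + 32, 37 = 1·32 + 5, 32 = 6·5 + 2, 5 = 2·2 + 1, 2 = 2·1 + 0.
Back-substituting, 1 = 5 − 2·2 = 5 − 2·(32 − 6·5) = −2·32 + 13·5 = −2·32 + 13·(37 − 1·32) = 13·37 − 15·32 = 13·37 − 15·(180 − 4·37) = −15·180 + 73·37 = −15·180 + 73·(577 − 3·180) = 73·577 − 234·180 = 73·577 − 234·(757 − 1·577) = −234·757 + 307·577; that is, 757·(-234) + 577·307 = 1.
Times 240: 757·(-56160) + 577·73680 = 240, so (-56160, 73680) solves it.
Adding 98·577 to p and subtracting 98·757 from q gives the tidier solution (386, -506).
Check: 1514·386 + 1154·(-506) = 584404 − 583924 = 480. ✓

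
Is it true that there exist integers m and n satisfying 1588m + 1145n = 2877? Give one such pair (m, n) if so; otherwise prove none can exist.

m = 999, n = -1383

1588 and 1145 are coprime, so 1588m + 1145n ranges over all of ℤ.
Dividing repeatedly: 1588 = 1·1145 + 443, 1145 = 2·443 + 259, 443 = 1·259 + 184, 259 = 1·184 + 75, 184 = 2·75 + 34, 75 = 2·34 + 7, 34 = 4·7 + 6, 7 = 1·6 + 1, 6 = 6·1 + 0.
Working back up the chain: 1 = 7 − 1·6 = 7 − (34 − 4·7) = −34 + 5·7 = −34 + 5·(75 − 2·34) = 5·75 − 11·34 = 5·75 − 11·(184 − 2·75) = −11·184 + 27·75 = −11·184 + 27·(259 − 1·184) = 27·259 − 38·184 = 27·259 − 38·(443 − 1·259) = −38·443 + 65·259 = −38·443 + 65·(1145 − 2·443) = 65·1145 − 168·443 = 65·1145 − 168·(1588 − 1·1145) = −168·1588 + 233·1145. So 1588·(-168) + 1145·233 = 1.
Times 2877: 1588·(-483336) + 1145·670341 = 2877, so (-483336, 670341) solves it.
The general solution is m = -483336 + 1145k, n = 670341 − 1588k; taking k = 423 gives the smaller pair m = 999, n = -1383.
Check: 1588·999 + 1145·(-1383) = 1586412 − 1583535 = 2877. ✓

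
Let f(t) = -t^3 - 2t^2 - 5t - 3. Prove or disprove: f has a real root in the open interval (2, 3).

Evaluate at the endpoints: f(2) = -29, f(3) = -63 — same sign (negative).
f'(t) = -3t^2 - 4t - 5 has discriminant (-4)² − 4·(-3)·(-5) = -44 < 0, so f' has no real roots and is negative for every real t.
So f is strictly decreasing; between 2 and 3 its values lie between f(2) = -29 and f(3) = -63, all negative. Therefore f has no root in (2, 3).

f has no root in that interval.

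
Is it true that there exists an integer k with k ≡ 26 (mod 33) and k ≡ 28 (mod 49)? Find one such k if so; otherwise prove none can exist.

Since 33 and 49 share no common factor, CRT says the pair of congruences has a solution (unique mod 1617).
Write k = 26 + 33t and require 26 + 33t ≡ 28 (mod 49), i.e. 33t ≡ 2 (mod 49).
Invert 33 mod 49 by the Euclidean algorithm: 49 = 1·33 + 16, 33 = 2·16 + 1, 16 = 16·1 + 0; back-substituting, 1 = 33 − 2·16 = 33 − 2·(49 − 1·33) = −2·49 + 3·33. Hence 33·3 ≡ 1, so 33⁻¹ ≡ 3 (mod 49).
Multiplying by 3: t ≡ 3·2 = 6 (mod 49).
With t = 6: k = 26 + 33·6 = 224.
Check: 224 mod 33 = 26, 224 mod 49 = 28. ✓

k = 224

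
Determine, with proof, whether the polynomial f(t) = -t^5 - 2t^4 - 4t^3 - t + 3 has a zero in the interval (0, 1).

Yes, f has a root in the interval.

f(0) = 3 and f(1) = -5, which have opposite signs.
As a polynomial, f is continuous on every closed interval.
By the Intermediate Value Theorem f must vanish at some point of (0, 1).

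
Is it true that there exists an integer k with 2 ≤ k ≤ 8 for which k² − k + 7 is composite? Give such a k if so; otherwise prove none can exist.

k = 7

At k = 7: 7² − 7 + 7 = 49 = 7·7, which is composite.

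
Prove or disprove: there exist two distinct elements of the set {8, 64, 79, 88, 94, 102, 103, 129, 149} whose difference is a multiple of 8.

Both 8 and 64 leave remainder 0 on division by 8; their difference 56 = 7·8 is a multiple of 8.

8 and 64 are such a pair.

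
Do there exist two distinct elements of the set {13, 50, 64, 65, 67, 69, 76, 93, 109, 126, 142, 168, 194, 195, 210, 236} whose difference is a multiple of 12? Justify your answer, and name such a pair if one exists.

Yes: 13 and 109.

Both 13 and 109 leave remainder 1 on division by 12; their difference 96 = 8·12 is a multiple of 12.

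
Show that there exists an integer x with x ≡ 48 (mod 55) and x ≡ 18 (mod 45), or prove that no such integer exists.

The moduli are not coprime: gcd(55, 45) = 5. Compatibility requires 5 ∣ (18 − 48) = -30, which holds, so solutions exist.
Step through x = 48, 48 + 55, 48 + 2·55, …: the values 48, 103, 158, 213, 268, 323, 378 reduce mod 45 to 3, 13, 23, 33, 43, 8, 18. The value 378 hits 18.
Indeed 378 ≡ 48 (mod 55) and 378 ≡ 18 (mod 45).

x = 378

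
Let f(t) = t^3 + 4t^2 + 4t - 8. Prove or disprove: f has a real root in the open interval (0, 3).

Such a root exists.

f(0) = -8 and f(3) = 67, which have opposite signs.
f is continuous everywhere (it is a polynomial), in particular on [0, 3].
By the Intermediate Value Theorem f must vanish at some point of (0, 3).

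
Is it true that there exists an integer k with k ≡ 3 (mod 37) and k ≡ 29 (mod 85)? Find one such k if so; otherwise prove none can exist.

k = 114

Since 37 and 85 share no common factor, CRT says the pair of congruences has a solution (unique mod 3145).
Any solution of the first congruence is k = 3 + 37t; substituting into the second, 37t ≡ 29 − 3 ≡ 26 (mod 85).
Invert 37 mod 85 by the Euclidean algorithm: 85 = 2·37 + 11, 37 = 3·11 + 4, 11 = 2·4 + 3, 4 = 1·3 + 1, 3 = 3·1 + 0; back-substituting, 1 = 4 − 1·3 = 4 − (11 − 2·4) = −11 + 3·4 = −11 + 3·(37 − 3·11) = 3·37 − 10·11 = 3·37 − 10·(85 − 2·37) = −10·85 + 23·37. Hence 37·23 ≡ 1, so 37⁻¹ ≡ 23 (mod 85).
Therefore t ≡ 23·26 = 598 ≡ 3 (mod 85).
Taking t = 3 gives k = 3 + 37·3 = 114.
Verify: 114 = 3·37 + 3 and 114 = 1·85 + 29. ✓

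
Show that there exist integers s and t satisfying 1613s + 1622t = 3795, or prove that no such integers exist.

Since gcd(1613, 1622) = 1, every integer is an integer combination of 1613 and 1622.
Run the Euclidean algorithm on 1622 and 1613: 1622 = 1·1613 + 9, 1613 = 179·9 + 2, 9 = 4·2 + 1, 2 = 2·1 + 0.
Unwinding: 1 = 9 − 4·2 = 9 − 4·(1613 − 179·9) = −4·1613 + 717·9 = −4·1613 + 717·(1622 − 1·1613) = 717·1622 − 721·1613, i.e. 1613·(-721) + 1622·717 = 1.
Scaling by 3795 gives the particular solution (s, t) = (-2736195, 2721015).
Adding 1687·1622 to s and subtracting 1687·1613 from t gives the tidier solution (119, -116).
Check: 1613·119 + 1622·(-116) = 191947 − 188152 = 3795. ✓

s = 119, t = -116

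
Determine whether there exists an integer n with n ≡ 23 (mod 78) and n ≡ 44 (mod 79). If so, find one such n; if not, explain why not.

n = 4547

The moduli 78 and 79 are coprime, so by the Chinese Remainder Theorem a unique solution modulo 6162 exists.
Write n = 23 + 78t and require 23 + 78t ≡ 44 (mod 79), i.e. 78t ≡ 21 (mod 79).
Invert 78 mod 79 by the Euclidean algorithm: 79 = 1·78 + 1, 78 = 78·1 + 0; back-substituting, 1 = 79 − 1·78. Hence 78·(-1) ≡ 1, so 78⁻¹ ≡ -1 ≡ 78 (mod 79).
Multiplying by 78: t ≡ 78·21 = 1638 ≡ 58 (mod 79).
With t = 58: n = 23 + 78·58 = 4547.
Verify: 4547 = 58·78 + 23 and 4547 = 57·79 + 44. ✓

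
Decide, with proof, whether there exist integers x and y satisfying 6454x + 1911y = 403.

No, no such integers exist.

Any value of 6454x + 1911y is a multiple of gcd(6454, 1911) = 7.
However 403 leaves remainder 4 on division by 7.
So the equation is unsolvable over ℤ.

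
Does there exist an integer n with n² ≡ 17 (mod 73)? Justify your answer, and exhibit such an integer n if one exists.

Apply Euler's criterion with the prime 73: 17 is a quadratic residue iff 17^36 ≡ 1 (mod 73), and a non-residue iff it is ≡ −1.
Repeated squaring mod 73: 17^2 = 289 ≡ 70; 17^4 ≡ 70² = 4900 ≡ 9; 17^8 ≡ 9² = 81 ≡ 8; 17^16 ≡ 8² = 64 ≡ 64; 17^32 ≡ 64² = 4096 ≡ 8.
Since 36 = 32 + 4, 17^36 ≡ 8 · 9; multiplying out mod 73: 8·9 = 72 ≡ 72. Thus 17^36 ≡ 72 ≡ −1 (mod 73).
By Euler's criterion 17 is a quadratic non-residue mod 73: no n satisfies n² ≡ 17 (mod 73).

There is no such integer.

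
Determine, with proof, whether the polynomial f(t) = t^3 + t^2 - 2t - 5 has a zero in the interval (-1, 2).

Such a root exists.

f(-1) = -3 and f(2) = 3, which have opposite signs.
As a polynomial, f is continuous on every closed interval.
By the Intermediate Value Theorem f must vanish at some point of (-1, 2).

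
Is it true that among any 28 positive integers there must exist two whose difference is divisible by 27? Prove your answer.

Yes.

There are exactly 27 possible remainders on division by 27.
Since 28 > 27, two of the 28 integers must share a residue class by the pigeonhole principle; call them a and b.
Their difference a − b is then a multiple of 27.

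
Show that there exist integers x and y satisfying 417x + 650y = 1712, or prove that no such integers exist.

Since gcd(417, 650) = 1, every integer is an integer combination of 417 and 650.
Run the Euclidean algorithm on 650 and 417: 650 = 1·417 + 233, 417 = 1·233 + 184, 233 = 1·184 + 49, 184 = 3·49 + 37, 49 = 1·37 + 12, 37 = 3·12 + 1, 12 = 12·1 + 0.
Unwinding: 1 = 37 − 3·12 = 37 − 3·(49 − 1·37) = −3·49 + 4·37 = −3·49 + 4·(184 − 3·49) = 4·184 − 15·49 = 4·184 − 15·(233 − 1·184) = −15·233 + 19·184 = −15·233 + 19·(417 − 1·233) = 19·417 − 34·233 = 19·417 − 34·(650 − 1·417) = −34·650 + 53·417, i.e. 417·53 + 650·(-34) = 1.
Multiplying through by 1712: x = 53·1712 = 90736, y = (-34)·1712 = -58208 is a solution.
Subtracting 139·650 from x and adding 139·417 to y gives the tidier solution (386, -245).
Check: 417·386 + 650·(-245) = 160962 − 159250 = 1712. ✓

x = 386, y = -245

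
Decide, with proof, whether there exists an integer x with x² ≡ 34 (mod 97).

No, no such integer exists.

97 is prime, so by Euler's criterion 34 is a square mod 97 iff 34^((97−1)/2) = 34^48 ≡ 1 (mod 97).
Repeated squaring mod 97: 34^2 = 1156 ≡ 89; 34^4 ≡ 89² = 7921 ≡ 64; 34^8 ≡ 64² = 4096 ≡ 22; 34^16 ≡ 22² = 484 ≡ 96; 34^32 ≡ 96² = 9216 ≡ 1.
Since 48 = 32 + 16, 34^48 ≡ 1 · 96; multiplying out mod 97: 1·96 = 96 ≡ 96. Thus 34^48 ≡ 96 ≡ −1 (mod 97).
By Euler's criterion 34 is a quadratic non-residue mod 97: no x satisfies x² ≡ 34 (mod 97).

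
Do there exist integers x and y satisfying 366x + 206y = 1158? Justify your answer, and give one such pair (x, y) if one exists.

Every value of 366x + 206y is a multiple of gcd(366, 206) = 2; since 2 ∣ 1158, solutions exist.
Dividing through by 2 reduces the equation to 183x + 103y = 579.
Dividing repeatedly: 183 = 1·103 + 80, 103 = 1·80 + 23, 80 = 3·23 + 11, 23 = 2·11 + 1, 11 = 11·1 + 0.
Unwinding: 1 = 23 − 2·11 = 23 − 2·(80 − 3·23) = −2·80 + 7·23 = −2·80 + 7·(103 − 1·80) = 7·103 − 9·80 = 7·103 − 9·(183 − 1·103) = −9·183 + 16·103, i.e. 183·(-9) + 103·16 = 1.
Times 579: 183·(-5211) + 103·9264 = 579, so (-5211, 9264) solves it.
Shifting by a multiple of (103, −183) keeps it a solution: x = -5211 + 51·103 = 42, y = 9264 − 51·183 = -69.
Indeed 366·42 + 206·(-69) = 15372 − 14214 = 1158.

x = 42, y = -69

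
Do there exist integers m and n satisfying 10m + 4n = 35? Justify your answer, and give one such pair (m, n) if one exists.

No such integers exist.

gcd(10, 4) = 2, so every integer of the form 10m + 4n is a multiple of 2.
But 35 = 2·17 + 1, so 2 ∤ 35.
Hence no integers m, n satisfy the equation.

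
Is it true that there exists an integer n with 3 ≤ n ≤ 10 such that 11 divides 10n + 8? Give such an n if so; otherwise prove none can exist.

n = 8 works, since 10·8 + 8 = 88 = 8·11.

n = 8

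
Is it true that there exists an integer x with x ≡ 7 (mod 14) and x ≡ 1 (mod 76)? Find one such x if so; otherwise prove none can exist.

The moduli are not coprime: gcd(14, 76) = 2. Compatibility requires 2 ∣ (1 − 7) = -6, which holds, so solutions exist.
The integers ≡ 7 (mod 14) are 7, 21, 35, 49, 63, 77, …; their remainders mod 76 are 7, 21, 35, 49, 63, 1, so x = 77 is the first that is ≡ 1 (mod 76).
Check: 77 mod 14 = 7, 77 mod 76 = 1. ✓

x = 77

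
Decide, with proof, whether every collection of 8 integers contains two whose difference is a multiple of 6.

Partition the integers by their residue mod 6; there are 6 classes.
Placing 8 integers into 6 classes, some class receives at least two — say a and b.
Equal remainders mean a − b ≡ 0 (mod 6), so 6 divides their difference.

Yes, this is always true.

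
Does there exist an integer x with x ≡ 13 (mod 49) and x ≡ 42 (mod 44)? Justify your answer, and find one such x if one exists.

The moduli 49 and 44 are coprime, so by the Chinese Remainder Theorem a unique solution modulo 2156 exists.
Write x = 13 + 49t and require 13 + 49t ≡ 42 (mod 44), i.e. 49t ≡ 29 (mod 44).
49 ≡ 5 (mod 44), so this reads 5t ≡ 29 (mod 44). Note 5·9 = 45 ≡ 1 (mod 44) (as 45 − 1 = 1·44), so 5⁻¹ ≡ 9.
Multiplying by 9: t ≡ 9·29 = 261 ≡ 41 (mod 44).
Taking t = 41 gives x = 13 + 49·41 = 2022.
Check: 2022 mod 49 = 13, 2022 mod 44 = 42. ✓

x = 2022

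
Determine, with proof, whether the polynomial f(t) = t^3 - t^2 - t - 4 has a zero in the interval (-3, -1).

No such root exists.

The endpoint values f(-3) = -37 and f(-1) = -5 are both negative. Claim: f(t) < 0 for every t in (-3, -1).
Substitute t = -1 − u, where 0 < u < 2 on the interval. Expanding, f(-1 − u) = -u^3 - 4u^2 - 4u - 5.
All 4 nonzero coefficients of this polynomial in u are negative; hence for u > 0 the value is a sum of negative terms (the constant -5 among them).
Therefore f(t) < 0 throughout (-3, -1), and f has no zero there.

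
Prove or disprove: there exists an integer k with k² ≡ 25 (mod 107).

Take k = 5. Then 5² = 25, and since 0 ≤ 25 < 107 this is already reduced: 5² ≡ 25 (mod 107).

k = 5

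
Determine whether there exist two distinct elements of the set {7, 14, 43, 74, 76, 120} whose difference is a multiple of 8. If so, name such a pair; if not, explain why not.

Residues mod 8: 7↦7, 14↦6, 43↦3, 74↦2, 76↦4, 120↦0.
All 6 residues are distinct, so no two elements differ by a multiple of 8.

No, no such pair exists.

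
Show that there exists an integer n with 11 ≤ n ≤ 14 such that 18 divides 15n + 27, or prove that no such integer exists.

At n = 11, 15·11 + 27 = 192 ≡ 12 (mod 18), and each step in n adds 15, giving residues 12, 9, 6, 3 for n = 11, 12, 13, 14.
Since 0 is absent from this list, 18 ∤ 15n + 27 for every n with 11 ≤ n ≤ 14.

No such integer n in that range exists.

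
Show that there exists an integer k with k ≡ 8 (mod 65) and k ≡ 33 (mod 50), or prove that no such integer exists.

k = 333

gcd(65, 50) = 5. A simultaneous solution exists iff 8 ≡ 33 (mod 5); here 8 mod 5 = 3 = 33 mod 5, so it does.
Step through k = 8, 8 + 65, 8 + 2·65, …: the values 8, 73, 138, 203, 268, 333 reduce mod 50 to 8, 23, 38, 3, 18, 33. The value 333 hits 33.
Check: 333 mod 65 = 8, 333 mod 50 = 33. ✓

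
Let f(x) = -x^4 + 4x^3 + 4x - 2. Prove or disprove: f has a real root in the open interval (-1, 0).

The endpoint values f(-1) = -11 and f(0) = -2 are both negative. Claim: f(x) < 0 for every x in (-1, 0).
Substitute x = −u, where 0 < u < 1 on the interval. Expanding, f(−u) = -u^4 - 4u^3 - 4u - 2.
All 4 nonzero coefficients of this polynomial in u are negative; hence for u > 0 the value is a sum of negative terms (the constant -2 among them).
So f is strictly negative on (-1, 0); no root exists in the interval.

No.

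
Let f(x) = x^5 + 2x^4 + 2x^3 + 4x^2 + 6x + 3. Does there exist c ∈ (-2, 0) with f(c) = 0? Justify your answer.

f(-2) = -9 and f(0) = 3, which have opposite signs.
As a polynomial, f is continuous on every closed interval.
So by the Intermediate Value Theorem there is a c strictly between -2 and 0 with f(c) = 0.

Yes, such a c exists.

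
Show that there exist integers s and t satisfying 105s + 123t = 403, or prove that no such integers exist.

There are no such integers.

Both 105 and 123 are divisible by gcd(105, 123) = 3, hence so is any combination 105s + 123t.
But 403 is not a multiple of 3 (it leaves remainder 1).
Hence no integers s, t satisfy the equation.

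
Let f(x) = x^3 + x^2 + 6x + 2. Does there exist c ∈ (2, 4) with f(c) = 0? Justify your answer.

f has no root in that interval.

Evaluate at the endpoints: f(2) = 26, f(4) = 106 — same sign (positive).
The derivative f'(x) = 3x^2 + 2x + 6 is a quadratic with discriminant 2² − 4·3·6 = -68 < 0; it never vanishes, so it is always positive (sign of the leading coefficient).
Hence f is strictly increasing on ℝ, and in particular on [2, 4]. A strictly monotone function with same-sign endpoint values stays positive on the whole interval, so f has no zero in (2, 4).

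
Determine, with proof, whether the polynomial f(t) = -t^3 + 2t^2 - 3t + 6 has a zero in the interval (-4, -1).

No such root exists.

f(-4) = 114 and f(-1) = 12, both positive.
f'(t) = -3t^2 + 4t - 3 has discriminant 4² − 4·(-3)·(-3) = -20 < 0, so f' has no real roots and is negative for every real t.
Hence f is strictly decreasing on ℝ, and in particular on [-4, -1]. A strictly monotone function with same-sign endpoint values stays positive on the whole interval, so f has no zero in (-4, -1).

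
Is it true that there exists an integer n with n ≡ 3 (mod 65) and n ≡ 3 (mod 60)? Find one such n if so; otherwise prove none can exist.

Here gcd(65, 60) = 5, and both 3 and 3 leave remainder 3 mod 5, so the system is consistent.
In fact n = 3 itself already satisfies 3 mod 60 = 3.
Verify: 3 = 0·65 + 3 and 3 = 0·60 + 3. ✓

n = 3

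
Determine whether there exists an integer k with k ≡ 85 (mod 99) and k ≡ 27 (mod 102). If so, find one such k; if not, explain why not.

Both moduli are multiples of 3 = gcd(99, 102), so any solution would satisfy k ≡ 85 and k ≡ 27 modulo 3 simultaneously.
But 85 mod 3 = 1 while 27 mod 3 = 0, a contradiction.
Hence the system has no solution.

No such integer exists.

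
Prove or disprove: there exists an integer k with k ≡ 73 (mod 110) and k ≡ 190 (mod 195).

gcd(110, 195) = 5. If k ≡ 73 (mod 110) and k ≡ 190 (mod 195), then k ≡ 73 (mod 5) and k ≡ 190 (mod 5).
However 73 ≡ 3 and 190 ≡ 0 (mod 5), and 3 ≠ 0.
Hence the system has no solution.

There is no such integer.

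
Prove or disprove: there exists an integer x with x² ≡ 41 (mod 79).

No such integer exists.

Apply Euler's criterion with the prime 79: 41 is a quadratic residue iff 41^39 ≡ 1 (mod 79), and a non-residue iff it is ≡ −1.
Squaring successively (mod 79): 41^2 = 1681 ≡ 22; 41^4 ≡ 22² = 484 ≡ 10; 41^8 ≡ 10² = 100 ≡ 21; 41^16 ≡ 21² = 441 ≡ 46; 41^32 ≡ 46² = 2116 ≡ 62.
Since 39 = 32 + 4 + 2 + 1, 41^39 ≡ 62 · 10 · 22 · 41; multiplying out mod 79: 62·10 = 620 ≡ 67, then 67·22 = 1474 ≡ 52, then 52·41 = 2132 ≡ 78. Thus 41^39 ≡ 78 ≡ −1 (mod 79).
The value −1 means 41 is a non-residue modulo 79, so x² ≡ 41 (mod 79) is impossible.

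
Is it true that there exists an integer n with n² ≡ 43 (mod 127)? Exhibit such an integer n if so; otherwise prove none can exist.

There is no such integer.

127 is prime, so by Euler's criterion 43 is a square mod 127 iff 43^((127−1)/2) = 43^63 ≡ 1 (mod 127).
Repeated squaring mod 127: 43^2 = 1849 ≡ 71; 43^4 ≡ 71² = 5041 ≡ 88; 43^8 ≡ 88² = 7744 ≡ 124; 43^16 ≡ 124² = 15376 ≡ 9; 43^32 ≡ 9² = 81 ≡ 81.
Since 63 = 32 + 16 + 8 + 4 + 2 + 1, 43^63 ≡ 81 · 9 · 124 · 88 · 71 · 43; multiplying out mod 127: 81·9 = 729 ≡ 94, then 94·124 = 11656 ≡ 99, then 99·88 = 8712 ≡ 76, then 76·71 = 5396 ≡ 62, then 62·43 = 2666 ≡ 126. Thus 43^63 ≡ 126 ≡ −1 (mod 127).
The value −1 means 43 is a non-residue modulo 127, so n² ≡ 43 (mod 127) is impossible.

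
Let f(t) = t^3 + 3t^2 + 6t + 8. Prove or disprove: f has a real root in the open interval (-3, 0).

f(-3) = -10 and f(0) = 8, which have opposite signs.
Since f is a polynomial it is continuous on [-3, 0].
By the Intermediate Value Theorem f must vanish at some point of (-3, 0).

Such a root exists.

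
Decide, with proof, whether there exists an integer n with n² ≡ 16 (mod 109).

n = 4

Take n = 4. Then 4² = 16, and since 0 ≤ 16 < 109 this is already reduced: 4² ≡ 16 (mod 109).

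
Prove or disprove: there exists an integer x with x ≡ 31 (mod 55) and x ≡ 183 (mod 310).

Reduce both congruences modulo 5, which divides 55 and 310: they say x ≡ 31 (mod 5) and x ≡ 183 (mod 5).
But 31 mod 5 = 1 while 183 mod 5 = 3, a contradiction.
Hence the system has no solution.

There is no such integer.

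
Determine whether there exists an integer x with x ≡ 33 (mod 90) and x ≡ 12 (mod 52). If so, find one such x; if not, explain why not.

There is no such integer.

Reduce both congruences modulo 2, which divides 90 and 52: they say x ≡ 33 (mod 2) and x ≡ 12 (mod 2).
These are incompatible: 33 − 12 = 21 is not divisible by 2.
Hence the system has no solution.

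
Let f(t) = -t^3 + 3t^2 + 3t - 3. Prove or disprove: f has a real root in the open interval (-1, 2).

f(-1) = -2 and f(2) = 7, which have opposite signs.
Since f is a polynomial it is continuous on [-1, 2].
By the Intermediate Value Theorem, f takes the value 0 somewhere in the open interval.

Such a root exists.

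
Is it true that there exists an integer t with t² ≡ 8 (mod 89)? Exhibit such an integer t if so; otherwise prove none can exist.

t = 50

Take t = 50. Then 50² = 2500 = 28·89 + 8, so 50² ≡ 8 (mod 89).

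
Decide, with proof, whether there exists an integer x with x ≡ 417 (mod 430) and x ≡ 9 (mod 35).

Reduce both congruences modulo 5, which divides 430 and 35: they say x ≡ 417 (mod 5) and x ≡ 9 (mod 5).
But 417 mod 5 = 2 while 9 mod 5 = 4, a contradiction.
So no integer satisfies both congruences.

There is no such integer.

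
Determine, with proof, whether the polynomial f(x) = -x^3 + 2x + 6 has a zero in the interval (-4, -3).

No such root exists.

The endpoint values f(-4) = 62 and f(-3) = 27 are both positive. Claim: f(x) > 0 for every x in (-4, -3).
Shift to the endpoint -3: with x = -3 − u (0 < u < 1), one computes f(-3 − u) = u^3 + 9u^2 + 25u + 27.
All 4 nonzero coefficients of this polynomial in u are positive; hence for u > 0 the value is a sum of positive terms (the constant 27 among them).
Therefore f(x) > 0 throughout (-4, -3), and f has no zero there.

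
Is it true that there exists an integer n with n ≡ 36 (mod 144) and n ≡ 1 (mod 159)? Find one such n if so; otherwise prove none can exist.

Both moduli are multiples of 3 = gcd(144, 159), so any solution would satisfy n ≡ 36 and n ≡ 1 modulo 3 simultaneously.
However 36 ≡ 0 and 1 ≡ 1 (mod 3), and 0 ≠ 1.
Therefore no such n exists.

No, no such integer exists.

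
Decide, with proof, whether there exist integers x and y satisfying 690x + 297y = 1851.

x = 10, y = -17

Every value of 690x + 297y is a multiple of gcd(690, 297) = 3; since 3 ∣ 1851, solutions exist.
Dividing through by 3 reduces the equation to 230x + 99y = 617.
Euclidean algorithm: 230 = 2·99 + 32, 99 = 3·32 + 3, 32 = 10·3 + 2, 3 = 1·2 + 1, 2 = 2·1 + 0.
Back-substituting, 1 = 3 − 1·2 = 3 − (32 − 10·3) = −32 + 11·3 = −32 + 11·(99 − 3·32) = 11·99 − 34·32 = 11·99 − 34·(230 − 2·99) = −34·230 + 79·99; that is, 230·(-34) + 99·79 = 1.
Multiplying through by 617: x = (-34)·617 = -20978, y = 79·617 = 48743 is a solution.
The general solution is x = -20978 + 99k, y = 48743 − 230k; taking k = 212 gives the smaller pair x = 10, y = -17.
Check: 690·10 + 297·(-17) = 6900 − 5049 = 1851. ✓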